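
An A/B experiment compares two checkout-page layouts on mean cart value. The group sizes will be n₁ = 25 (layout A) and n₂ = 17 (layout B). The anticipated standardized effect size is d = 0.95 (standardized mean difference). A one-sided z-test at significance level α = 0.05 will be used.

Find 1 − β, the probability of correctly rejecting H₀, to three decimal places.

Power ≈ 0.916

Noncentrality parameter: δ = d / √(1/n₁ + 1/n₂) = 0.95 / √(1/25 + 1/17) = 3.0220
One-sided α = 0.05 → critical value z_{0.05} = 1.645.
Power = P(Z > 1.645 − δ) = Φ(1.377) = 0.9158.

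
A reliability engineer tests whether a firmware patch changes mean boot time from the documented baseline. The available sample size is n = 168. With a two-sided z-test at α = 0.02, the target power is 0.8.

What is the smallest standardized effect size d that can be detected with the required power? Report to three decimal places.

Need Φ(δ − 2.326) = 0.8, so δ = 2.326 + 0.842 = 3.168.
(The second rejection-region term Φ(−δ − z_{α/2}) is negligible and dropped.)
δ = d·√n ⇒ d = δ/√n = 3.168/√168 = 0.2444.

d ≈ 0.244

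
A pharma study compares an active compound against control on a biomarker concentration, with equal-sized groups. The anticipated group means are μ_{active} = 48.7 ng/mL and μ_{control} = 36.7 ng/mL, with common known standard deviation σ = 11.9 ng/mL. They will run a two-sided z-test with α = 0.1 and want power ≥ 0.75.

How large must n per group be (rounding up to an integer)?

n = 11 per group

Standardized effect: d = |μ_{active} − μ_{control}| / σ = |48.7 − 36.7| / 11.9 = 1.0084
For power 0.75 need Φ(δ − z_{0.05}) = 0.75, so δ = z_{0.05} + z_{0.25} = 1.645 + 0.674 = 2.319.
(The Φ(−δ − z_{α/2}) term is vanishingly small for δ > 0 and is dropped in the standard sample-size formula.)
δ = d·√(n/2) ⇒ n = 2(δ/d)² = 2 × (2.319 / 1.0084)² = 10.58.
Rounding up, n = 11 per group.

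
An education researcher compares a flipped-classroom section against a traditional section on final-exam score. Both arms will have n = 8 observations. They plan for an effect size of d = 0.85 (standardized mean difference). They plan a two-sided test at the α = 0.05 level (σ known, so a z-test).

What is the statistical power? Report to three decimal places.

Noncentrality parameter: δ = d·√(n/2) = 0.85 × √(8/2) = 1.7000
Critical value for a two-sided test at α = 0.05: z_{α/2} = 1.960.
Power = Φ(δ − 1.960) + Φ(−δ − 1.960) = Φ(-0.260) + Φ(-3.660) = 0.3974 + 0.0001 = 0.3976.

Power ≈ 0.398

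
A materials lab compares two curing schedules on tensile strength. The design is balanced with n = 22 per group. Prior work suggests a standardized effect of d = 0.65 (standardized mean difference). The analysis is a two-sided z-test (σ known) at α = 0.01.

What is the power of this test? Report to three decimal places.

Noncentrality parameter: δ = d·√(n/2) = 0.65 × √(22/2) = 2.1558
Two-sided α = 0.01 → critical value z_{0.005} = 2.576.
Power = Φ(δ − 2.576) + Φ(−δ − 2.576) = Φ(-0.420) + Φ(-4.732) = 0.3372 + 0.0000 = 0.3372.

Power ≈ 0.337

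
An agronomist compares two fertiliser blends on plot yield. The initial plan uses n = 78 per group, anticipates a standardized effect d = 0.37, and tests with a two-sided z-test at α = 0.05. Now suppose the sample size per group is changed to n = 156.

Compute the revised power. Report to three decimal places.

Power ≈ 0.905

With n = 156 per group: δ = d·√(n/2) = 0.37 × √(156/2) = 3.2678. Critical value z_{0.025} = 1.960.
Revised power = Φ(δ − 1.960) + Φ(−δ − 1.960) = Φ(1.308) + Φ(-5.228) = 0.9045 + 0.0000 = 0.9045.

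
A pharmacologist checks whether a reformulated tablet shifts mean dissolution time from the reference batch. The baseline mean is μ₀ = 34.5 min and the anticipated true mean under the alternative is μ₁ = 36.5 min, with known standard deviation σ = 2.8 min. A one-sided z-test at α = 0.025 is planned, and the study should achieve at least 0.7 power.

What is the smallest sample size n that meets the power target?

n = 13

Standardized effect: d = |μ₁ − μ₀| / σ = |36.5 − 34.5| / 2.8 = 0.7143
Set Φ(δ − 1.960) = 0.7; then δ − 1.960 = Φ⁻¹(0.7) = 0.524, giving δ = 2.484.
δ = d·√n ⇒ n = (δ/d)² = (2.484 / 0.7143)² = 12.10.
Round up to the next whole unit.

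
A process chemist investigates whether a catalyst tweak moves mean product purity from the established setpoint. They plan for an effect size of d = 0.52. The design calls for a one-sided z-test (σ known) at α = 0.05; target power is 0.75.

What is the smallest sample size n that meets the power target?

Set Φ(δ − 1.645) = 0.75; then δ − 1.645 = Φ⁻¹(0.75) = 0.674, giving δ = 2.319.
δ = d·√n ⇒ n = (δ/d)² = (2.319 / 0.52)² = 19.89.
Rounding up, n = 20.

n = 20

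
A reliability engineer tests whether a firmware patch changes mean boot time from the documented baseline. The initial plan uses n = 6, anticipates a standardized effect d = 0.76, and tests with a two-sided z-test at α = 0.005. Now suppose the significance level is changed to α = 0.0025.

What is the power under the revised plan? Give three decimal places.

Power ≈ 0.123

δ = d·√n = 0.76 × √6 = 1.8616 (unchanged). New critical value: z_{0.0013} = 3.023.
Revised power = Φ(δ − 3.023) + Φ(−δ − 3.023) = Φ(-1.162) + Φ(-4.885) = 0.1227 + 0.0000 = 0.1227.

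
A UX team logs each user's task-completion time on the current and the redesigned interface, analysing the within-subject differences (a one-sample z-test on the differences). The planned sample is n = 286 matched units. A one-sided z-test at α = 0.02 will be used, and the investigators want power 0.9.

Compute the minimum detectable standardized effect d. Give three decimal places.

Need Φ(δ − 2.054) = 0.9, so δ = 2.054 + 1.282 = 3.335.
δ = d·√n ⇒ d = δ/√n = 3.335/√286 = 0.1972.

d ≈ 0.197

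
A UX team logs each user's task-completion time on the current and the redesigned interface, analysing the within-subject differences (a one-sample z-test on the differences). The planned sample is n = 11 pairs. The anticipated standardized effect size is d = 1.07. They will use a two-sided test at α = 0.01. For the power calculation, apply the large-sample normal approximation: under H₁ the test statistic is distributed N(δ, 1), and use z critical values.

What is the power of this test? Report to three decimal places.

Power ≈ 0.835

Noncentrality parameter: λ = d·√n = 1.07 × √11 = 3.5488
Two-sided α = 0.01 → critical value z_{0.005} = 2.576.
Power = Φ(λ − 2.576) + Φ(−λ − 2.576) = Φ(0.973) + Φ(-6.125) = 0.8347 + 0.0000 = 0.8347.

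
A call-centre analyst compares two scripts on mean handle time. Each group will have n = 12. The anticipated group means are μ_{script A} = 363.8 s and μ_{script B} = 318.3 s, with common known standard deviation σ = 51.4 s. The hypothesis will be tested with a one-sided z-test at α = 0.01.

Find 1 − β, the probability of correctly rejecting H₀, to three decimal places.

Standardized effect: d = |μ_{script A} − μ_{script B}| / σ = |363.8 − 318.3| / 51.4 = 0.8852
Noncentrality parameter: δ = d·√(n/2) = 0.8852 × √(12/2) = 2.1683
One-sided α = 0.01 → critical value z_{0.01} = 2.326.
Power = P(Z > 2.326 − δ) = Φ(-0.158) = 0.4372.

Power ≈ 0.437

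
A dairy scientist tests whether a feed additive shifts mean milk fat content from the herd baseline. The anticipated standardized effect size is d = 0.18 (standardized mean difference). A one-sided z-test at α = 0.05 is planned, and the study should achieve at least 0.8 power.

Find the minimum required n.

For power 0.8 need Φ(δ − z_{0.05}) = 0.8, so δ = z_{0.05} + z_{0.20} = 1.645 + 0.842 = 2.486.
δ = d·√n ⇒ n = (δ/d)² = (2.486 / 0.18)² = 190.82.
Rounding up, n = 191.

n = 191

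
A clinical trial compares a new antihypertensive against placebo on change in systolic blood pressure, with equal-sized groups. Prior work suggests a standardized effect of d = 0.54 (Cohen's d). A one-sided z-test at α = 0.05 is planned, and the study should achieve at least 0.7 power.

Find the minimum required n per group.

n = 33 per group

For power 0.7 need Φ(δ − z_{0.05}) = 0.7, so δ = z_{0.05} + z_{0.30} = 1.645 + 0.524 = 2.169.
δ = d·√(n/2) ⇒ n = 2(δ/d)² = 2 × (2.169 / 0.54)² = 32.27.
Rounding up, n = 33 per group.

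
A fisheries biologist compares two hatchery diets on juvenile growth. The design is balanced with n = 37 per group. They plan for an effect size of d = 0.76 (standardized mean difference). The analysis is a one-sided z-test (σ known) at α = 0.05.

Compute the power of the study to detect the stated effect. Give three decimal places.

Power ≈ 0.948

Noncentrality parameter: δ = d·√(n/2) = 0.76 × √(37/2) = 3.2689
One-sided α = 0.05 → critical value z_{0.05} = 1.645.
Power = Φ(δ − 1.645) = Φ(1.624) = 0.9478.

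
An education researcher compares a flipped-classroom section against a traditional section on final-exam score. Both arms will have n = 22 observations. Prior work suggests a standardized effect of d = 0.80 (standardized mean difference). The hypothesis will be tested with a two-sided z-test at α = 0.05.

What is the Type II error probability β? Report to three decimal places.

Noncentrality parameter: λ = d·√(n/2) = 0.80 × √(22/2) = 2.6533
Critical value for a two-sided test at α = 0.05: z_{α/2} = 1.960.
Power = Φ(λ − 1.960) + Φ(−λ − 1.960) = Φ(0.693) + Φ(-4.613) = 0.7560 + 0.0000 = 0.7560.
Type II error: β = 1 − power = 1 − 0.7560 = 0.2440.

β ≈ 0.244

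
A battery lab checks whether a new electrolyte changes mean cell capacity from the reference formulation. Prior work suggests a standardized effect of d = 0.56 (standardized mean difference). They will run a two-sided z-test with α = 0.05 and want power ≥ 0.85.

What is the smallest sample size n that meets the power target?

n = 29

Set Φ(δ − 1.960) = 0.85; then δ − 1.960 = Φ⁻¹(0.85) = 1.036, giving δ = 2.996.
(Ignoring the negligible lower-tail rejection probability gives the usual closed-form inversion.)
δ = d·√n ⇒ n = (δ/d)² = (2.996 / 0.56)² = 28.63.
Round up to the next whole unit.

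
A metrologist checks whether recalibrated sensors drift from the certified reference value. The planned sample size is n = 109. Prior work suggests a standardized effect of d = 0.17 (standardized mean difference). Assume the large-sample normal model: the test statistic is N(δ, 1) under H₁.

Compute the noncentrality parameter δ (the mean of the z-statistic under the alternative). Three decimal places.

δ ≈ 1.775

The noncentrality parameter scales effect size by the design's sample-size factor: δ = d·√n = 0.17 × √109 = 1.7749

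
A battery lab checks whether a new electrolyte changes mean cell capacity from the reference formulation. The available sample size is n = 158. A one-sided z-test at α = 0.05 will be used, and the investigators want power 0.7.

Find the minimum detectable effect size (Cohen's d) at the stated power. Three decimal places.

d ≈ 0.173

Required noncentrality: δ = z_{0.05} + z_{0.30} = 1.645 + 0.524 = 2.169.
δ = d·√n ⇒ d = δ/√n = 2.169/√158 = 0.1726.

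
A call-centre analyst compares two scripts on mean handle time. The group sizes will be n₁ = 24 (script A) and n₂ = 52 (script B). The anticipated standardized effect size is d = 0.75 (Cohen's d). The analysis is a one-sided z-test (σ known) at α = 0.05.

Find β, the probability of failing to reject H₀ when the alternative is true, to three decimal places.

β ≈ 0.082

Noncentrality parameter: δ = d / √(1/n₁ + 1/n₂) = 0.75 / √(1/24 + 1/52) = 3.0392
One-sided α = 0.05 → critical value z_{0.05} = 1.645.
Power = Φ(δ − 1.645) = Φ(1.394) = 0.9184.
Type II error: β = 1 − power = 1 − 0.9184 = 0.0816.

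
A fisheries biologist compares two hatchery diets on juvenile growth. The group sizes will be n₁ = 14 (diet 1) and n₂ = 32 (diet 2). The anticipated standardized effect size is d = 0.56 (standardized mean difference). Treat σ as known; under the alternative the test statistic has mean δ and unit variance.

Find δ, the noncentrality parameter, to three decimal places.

The noncentrality parameter scales effect size by the design's sample-size factor: δ = d / √(1/n₁ + 1/n₂) = 0.56 / √(1/14 + 1/32) = 1.7476

δ ≈ 1.748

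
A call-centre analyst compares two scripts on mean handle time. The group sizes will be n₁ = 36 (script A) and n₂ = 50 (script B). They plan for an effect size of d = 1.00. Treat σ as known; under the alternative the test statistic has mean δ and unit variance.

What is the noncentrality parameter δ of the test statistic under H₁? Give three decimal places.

The noncentrality parameter scales effect size by the design's sample-size factor: δ = d / √(1/n₁ + 1/n₂) = 1.00 / √(1/36 + 1/50) = 4.5750

δ ≈ 4.575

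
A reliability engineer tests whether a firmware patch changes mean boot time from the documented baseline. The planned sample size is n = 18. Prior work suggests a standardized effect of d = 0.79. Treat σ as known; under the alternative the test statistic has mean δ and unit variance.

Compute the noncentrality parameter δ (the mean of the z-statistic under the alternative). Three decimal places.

δ ≈ 3.352

The noncentrality parameter scales effect size by the design's sample-size factor: δ = d·√n = 0.79 × √18 = 3.3517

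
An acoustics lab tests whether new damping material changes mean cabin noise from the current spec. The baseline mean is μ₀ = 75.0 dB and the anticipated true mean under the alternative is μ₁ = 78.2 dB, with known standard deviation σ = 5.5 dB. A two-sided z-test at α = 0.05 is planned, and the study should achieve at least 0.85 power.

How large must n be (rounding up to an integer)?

Standardized effect: d = |μ₁ − μ₀| / σ = |78.2 − 75.0| / 5.5 = 0.5818
For power 0.85 need Φ(δ − z_{0.025}) = 0.85, so δ = z_{0.025} + z_{0.15} = 1.960 + 1.036 = 2.996.
(Ignoring the negligible lower-tail rejection probability gives the usual closed-form inversion.)
δ = d·√n ⇒ n = (δ/d)² = (2.996 / 0.5818)² = 26.52.
Rounding up, n = 27.

n = 27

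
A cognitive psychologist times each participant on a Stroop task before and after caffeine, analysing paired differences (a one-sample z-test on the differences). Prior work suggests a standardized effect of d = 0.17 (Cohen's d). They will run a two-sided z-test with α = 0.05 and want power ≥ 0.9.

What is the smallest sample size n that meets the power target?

Set Φ(δ − 1.960) = 0.9; then δ − 1.960 = Φ⁻¹(0.9) = 1.282, giving δ = 3.242.
(For δ > 0 the lower-tail rejection region contributes negligibly to power, so the one-term inversion is standard.)
δ = d·√n ⇒ n = (δ/d)² = (3.242 / 0.17)² = 363.58.
Rounding up, n = 364.

n = 364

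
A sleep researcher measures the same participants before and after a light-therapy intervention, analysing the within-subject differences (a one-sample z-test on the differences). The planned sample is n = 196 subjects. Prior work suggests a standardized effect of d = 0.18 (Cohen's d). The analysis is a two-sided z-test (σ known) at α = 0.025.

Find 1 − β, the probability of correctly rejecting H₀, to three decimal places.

Noncentrality parameter: δ = d·√n = 0.18 × √196 = 2.5200
Critical value for a two-sided test at α = 0.025: z_{α/2} = 2.241.
Power = Φ(δ − 2.241) + Φ(−δ − 2.241) = Φ(0.279) + Φ(-4.761) = 0.6097 + 0.0000 = 0.6097.

Power ≈ 0.610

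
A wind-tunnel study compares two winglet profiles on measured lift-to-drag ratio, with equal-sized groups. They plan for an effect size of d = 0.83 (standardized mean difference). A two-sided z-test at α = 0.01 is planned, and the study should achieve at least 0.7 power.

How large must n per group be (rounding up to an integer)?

For power 0.7 need Φ(δ − z_{0.005}) = 0.7, so δ = z_{0.005} + z_{0.30} = 2.576 + 0.524 = 3.100.
(For δ > 0 the lower-tail rejection region contributes negligibly to power, so the one-term inversion is standard.)
δ = d·√(n/2) ⇒ n = 2(δ/d)² = 2 × (3.100 / 0.83)² = 27.90.
Rounding up, n = 28 per group.

n = 28 per group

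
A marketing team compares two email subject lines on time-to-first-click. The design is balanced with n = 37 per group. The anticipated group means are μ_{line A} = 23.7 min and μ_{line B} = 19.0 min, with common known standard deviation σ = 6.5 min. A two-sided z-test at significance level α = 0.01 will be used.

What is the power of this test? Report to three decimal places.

Power ≈ 0.703

Standardized effect: d = |μ_{line A} − μ_{line B}| / σ = |23.7 − 19.0| / 6.5 = 0.7231
Noncentrality parameter: δ = d·√(n/2) = 0.7231 × √(37/2) = 3.1101
Critical value for a two-sided test at α = 0.01: z_{α/2} = 2.576.
Power = Φ(δ − 2.576) + Φ(−δ − 2.576) = Φ(0.534) + Φ(-5.686) = 0.7034 + 0.0000 = 0.7034.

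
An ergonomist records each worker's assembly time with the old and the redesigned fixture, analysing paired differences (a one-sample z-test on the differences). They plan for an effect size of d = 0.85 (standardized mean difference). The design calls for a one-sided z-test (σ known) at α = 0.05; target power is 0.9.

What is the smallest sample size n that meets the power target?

Set Φ(δ − 1.645) = 0.9; then δ − 1.645 = Φ⁻¹(0.9) = 1.282, giving δ = 2.926.
δ = d·√n ⇒ n = (δ/d)² = (2.926 / 0.85)² = 11.85.
Round up to the next whole unit.

n = 12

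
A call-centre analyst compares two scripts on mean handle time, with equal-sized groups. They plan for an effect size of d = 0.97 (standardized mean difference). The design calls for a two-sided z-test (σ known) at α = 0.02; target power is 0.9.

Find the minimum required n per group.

For power 0.9 need Φ(δ − z_{0.01}) = 0.9, so δ = z_{0.01} + z_{0.10} = 2.326 + 1.282 = 3.608.
(For δ > 0 the lower-tail rejection region contributes negligibly to power, so the one-term inversion is standard.)
δ = d·√(n/2) ⇒ n = 2(δ/d)² = 2 × (3.608 / 0.97)² = 27.67.
Rounding up, n = 28 per group.

n = 28 per group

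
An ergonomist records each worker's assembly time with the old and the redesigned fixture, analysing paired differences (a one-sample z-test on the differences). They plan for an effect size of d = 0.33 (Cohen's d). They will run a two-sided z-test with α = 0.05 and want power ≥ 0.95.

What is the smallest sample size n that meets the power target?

For power 0.95 need Φ(δ − z_{0.025}) = 0.95, so δ = z_{0.025} + z_{0.05} = 1.960 + 1.645 = 3.605.
(For δ > 0 the lower-tail rejection region contributes negligibly to power, so the one-term inversion is standard.)
δ = d·√n ⇒ n = (δ/d)² = (3.605 / 0.33)² = 119.33.
Rounding up, n = 120.

n = 120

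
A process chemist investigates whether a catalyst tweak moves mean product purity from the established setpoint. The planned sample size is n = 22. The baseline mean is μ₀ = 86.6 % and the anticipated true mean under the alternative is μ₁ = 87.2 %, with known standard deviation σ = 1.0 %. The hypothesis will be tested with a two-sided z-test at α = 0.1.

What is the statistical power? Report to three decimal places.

Power ≈ 0.879

Standardized effect: d = |μ₁ − μ₀| / σ = |87.2 − 86.6| / 1.0 = 0.6000
Noncentrality parameter: δ = d·√n = 0.6000 × √22 = 2.8142
Critical value for a two-sided test at α = 0.1: z_{α/2} = 1.645.
Power = Φ(δ − 1.645) + Φ(−δ − 1.645) = Φ(1.169) + Φ(-4.459) = 0.8789 + 0.0000 = 0.8789.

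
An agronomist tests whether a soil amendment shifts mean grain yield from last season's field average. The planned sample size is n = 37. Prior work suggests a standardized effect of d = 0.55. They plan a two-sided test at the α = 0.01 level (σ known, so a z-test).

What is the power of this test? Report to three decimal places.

Power ≈ 0.779

Noncentrality parameter: δ = d·√n = 0.55 × √37 = 3.3455
Two-sided α = 0.01 → critical value z_{0.005} = 2.576.
Power = Φ(δ − 2.576) + Φ(−δ − 2.576) = Φ(0.770) + Φ(-5.921) = 0.7793 + 0.0000 = 0.7793.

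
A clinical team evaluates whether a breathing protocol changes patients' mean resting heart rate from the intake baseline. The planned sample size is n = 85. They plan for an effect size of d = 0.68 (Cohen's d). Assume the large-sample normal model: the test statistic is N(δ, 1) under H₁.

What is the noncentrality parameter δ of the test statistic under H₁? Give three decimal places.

δ = d·√n = 0.68 × √85 = 6.2693

δ ≈ 6.269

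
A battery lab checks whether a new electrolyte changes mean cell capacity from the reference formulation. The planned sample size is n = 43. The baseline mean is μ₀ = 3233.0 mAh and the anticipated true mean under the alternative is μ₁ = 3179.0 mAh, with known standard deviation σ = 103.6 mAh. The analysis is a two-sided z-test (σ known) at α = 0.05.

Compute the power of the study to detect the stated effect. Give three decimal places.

Power ≈ 0.928

Standardized effect: d = |μ₁ − μ₀| / σ = |3179.0 − 3233.0| / 103.6 = 0.5212
Noncentrality parameter: δ = d·√n = 0.5212 × √43 = 3.4180
Two-sided α = 0.05 → critical value z_{0.025} = 1.960.
Power = Φ(δ − 1.960) + Φ(−δ − 1.960) = Φ(1.458) + Φ(-5.378) = 0.9276 + 0.0000 = 0.9276.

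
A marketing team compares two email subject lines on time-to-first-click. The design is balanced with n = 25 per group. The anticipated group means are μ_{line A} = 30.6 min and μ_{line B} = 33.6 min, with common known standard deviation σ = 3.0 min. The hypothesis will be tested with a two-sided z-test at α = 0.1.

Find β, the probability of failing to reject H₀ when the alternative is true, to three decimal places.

Standardized effect: d = |μ_{line A} − μ_{line B}| / σ = |30.6 − 33.6| / 3.0 = 1.0000
Noncentrality parameter: δ = d·√(n/2) = 1.0000 × √(25/2) = 3.5355
Critical value for a two-sided test at α = 0.1: z_{α/2} = 1.645.
Power = Φ(δ − 1.645) + Φ(−δ − 1.645) = Φ(1.891) + Φ(-5.180) = 0.9707 + 0.0000 = 0.9707.
Type II error: β = 1 − power = 1 − 0.9707 = 0.0293.

β ≈ 0.029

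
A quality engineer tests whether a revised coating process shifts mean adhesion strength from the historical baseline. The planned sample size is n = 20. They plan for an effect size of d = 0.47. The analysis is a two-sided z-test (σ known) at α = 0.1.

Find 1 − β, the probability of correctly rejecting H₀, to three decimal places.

Power ≈ 0.676

Noncentrality parameter: δ = d·√n = 0.47 × √20 = 2.1019
Two-sided α = 0.1 → critical value z_{0.05} = 1.645.
Power = Φ(δ − 1.645) + Φ(−δ − 1.645) = Φ(0.457) + Φ(-3.747) = 0.6762 + 0.0001 = 0.6763.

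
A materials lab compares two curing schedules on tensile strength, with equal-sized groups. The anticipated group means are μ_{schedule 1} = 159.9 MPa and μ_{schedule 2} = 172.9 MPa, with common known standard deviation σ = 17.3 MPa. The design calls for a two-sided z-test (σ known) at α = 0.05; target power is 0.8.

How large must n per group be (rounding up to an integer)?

Standardized effect: d = |μ_{schedule 1} − μ_{schedule 2}| / σ = |159.9 − 172.9| / 17.3 = 0.7514
Set Φ(δ − 1.960) = 0.8; then δ − 1.960 = Φ⁻¹(0.8) = 0.842, giving δ = 2.802.
(For δ > 0 the lower-tail rejection region contributes negligibly to power, so the one-term inversion is standard.)
δ = d·√(n/2) ⇒ n = 2(δ/d)² = 2 × (2.802 / 0.7514)² = 27.80.
Rounding up, n = 28 per group.

n = 28 per group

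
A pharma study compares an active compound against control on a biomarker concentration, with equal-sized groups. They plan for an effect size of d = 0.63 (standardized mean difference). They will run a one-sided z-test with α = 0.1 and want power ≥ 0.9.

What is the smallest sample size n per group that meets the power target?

n = 34 per group

Set Φ(δ − 1.282) = 0.9; then δ − 1.282 = Φ⁻¹(0.9) = 1.282, giving δ = 2.563.
δ = d·√(n/2) ⇒ n = 2(δ/d)² = 2 × (2.563 / 0.63)² = 33.10.
Rounding up, n = 34 per group.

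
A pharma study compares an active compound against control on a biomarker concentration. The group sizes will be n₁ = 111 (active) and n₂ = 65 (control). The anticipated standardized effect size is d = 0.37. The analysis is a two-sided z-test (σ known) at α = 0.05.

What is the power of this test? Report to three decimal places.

Noncentrality parameter: δ = d / √(1/n₁ + 1/n₂) = 0.37 / √(1/111 + 1/65) = 2.3690
Two-sided α = 0.05 → critical value z_{0.025} = 1.960.
Power = Φ(δ − 1.960) + Φ(−δ − 1.960) = Φ(0.409) + Φ(-4.329) = 0.6587 + 0.0000 = 0.6587.

Power ≈ 0.659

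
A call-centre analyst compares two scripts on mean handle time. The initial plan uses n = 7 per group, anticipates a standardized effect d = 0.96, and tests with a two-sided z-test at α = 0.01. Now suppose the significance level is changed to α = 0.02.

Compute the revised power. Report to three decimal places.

δ = d·√(n/2) = 0.96 × √(7/2) = 1.7960 (unchanged). New critical value: z_{0.01} = 2.326.
Revised power = Φ(δ − 2.326) + Φ(−δ − 2.326) = Φ(-0.530) + Φ(-4.122) = 0.2979 + 0.0000 = 0.2980.

Power ≈ 0.298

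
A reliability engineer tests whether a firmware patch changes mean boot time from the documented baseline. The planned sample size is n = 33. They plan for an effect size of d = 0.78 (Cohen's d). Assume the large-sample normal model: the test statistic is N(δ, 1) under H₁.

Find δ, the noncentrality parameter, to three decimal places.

δ ≈ 4.481

The noncentrality parameter scales effect size by the design's sample-size factor: δ = d·√n = 0.78 × √33 = 4.4808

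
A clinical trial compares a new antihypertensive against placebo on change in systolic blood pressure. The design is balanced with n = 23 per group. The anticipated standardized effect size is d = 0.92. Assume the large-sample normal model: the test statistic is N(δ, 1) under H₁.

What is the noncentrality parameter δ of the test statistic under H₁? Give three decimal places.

δ = d·√(n/2) = 0.92 × √(23/2) = 3.1199

δ ≈ 3.120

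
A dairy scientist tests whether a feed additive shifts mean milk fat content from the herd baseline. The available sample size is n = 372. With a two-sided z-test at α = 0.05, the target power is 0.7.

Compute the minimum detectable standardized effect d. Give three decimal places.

Required noncentrality: δ = z_{0.025} + z_{0.30} = 1.960 + 0.524 = 2.484.
(Lower-tail contribution to power is negligible for δ > 0.)
δ = d·√n ⇒ d = δ/√n = 2.484/√372 = 0.1288.

d ≈ 0.129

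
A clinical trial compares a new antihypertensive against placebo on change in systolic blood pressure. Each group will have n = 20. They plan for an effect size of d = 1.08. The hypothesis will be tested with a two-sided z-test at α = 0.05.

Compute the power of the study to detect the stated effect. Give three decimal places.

Noncentrality parameter: δ = d·√(n/2) = 1.08 × √(20/2) = 3.4153
Critical value for a two-sided test at α = 0.05: z_{α/2} = 1.960.
Power = Φ(δ − 1.960) + Φ(−δ − 1.960) = Φ(1.455) + Φ(-5.375) = 0.9272 + 0.0000 = 0.9272.

Power ≈ 0.927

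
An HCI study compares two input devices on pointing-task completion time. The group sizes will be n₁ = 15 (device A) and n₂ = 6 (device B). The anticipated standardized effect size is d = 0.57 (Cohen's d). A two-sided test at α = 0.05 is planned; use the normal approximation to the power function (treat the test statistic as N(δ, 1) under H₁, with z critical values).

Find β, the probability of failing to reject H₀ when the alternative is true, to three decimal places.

Noncentrality parameter: λ = d / √(1/n₁ + 1/n₂) = 0.57 / √(1/15 + 1/6) = 1.1800
Critical value for a two-sided test at α = 0.05: z_{α/2} = 1.960.
Power = Φ(λ − 1.960) + Φ(−λ − 1.960) = Φ(-0.780) + Φ(-3.140) = 0.2177 + 0.0008 = 0.2186.
Type II error: β = 1 − power = 1 − 0.2186 = 0.7814.

β ≈ 0.781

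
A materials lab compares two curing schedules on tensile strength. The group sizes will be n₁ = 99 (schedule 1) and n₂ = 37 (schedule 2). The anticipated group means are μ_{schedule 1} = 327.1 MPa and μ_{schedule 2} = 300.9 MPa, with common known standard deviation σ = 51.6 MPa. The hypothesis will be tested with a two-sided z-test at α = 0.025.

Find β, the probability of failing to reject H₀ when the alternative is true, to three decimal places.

β ≈ 0.347

Standardized effect: d = |μ_{schedule 1} − μ_{schedule 2}| / σ = |327.1 − 300.9| / 51.6 = 0.5078
Noncentrality parameter: λ = d / √(1/n₁ + 1/n₂) = 0.5078 / √(1/99 + 1/37) = 2.6351
Two-sided α = 0.025 → critical value z_{0.0125} = 2.241.
Power = Φ(λ − 2.241) + Φ(−λ − 2.241) = Φ(0.394) + Φ(-4.877) = 0.6531 + 0.0000 = 0.6531.
Type II error: β = 1 − power = 1 − 0.6531 = 0.3469.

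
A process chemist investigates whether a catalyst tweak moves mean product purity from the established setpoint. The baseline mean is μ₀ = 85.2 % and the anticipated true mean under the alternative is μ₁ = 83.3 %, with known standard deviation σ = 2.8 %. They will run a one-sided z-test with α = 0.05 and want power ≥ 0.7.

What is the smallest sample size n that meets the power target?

Standardized effect: d = |μ₁ − μ₀| / σ = |83.3 − 85.2| / 2.8 = 0.6786
For power 0.7 need Φ(δ − z_{0.05}) = 0.7, so δ = z_{0.05} + z_{0.30} = 1.645 + 0.524 = 2.169.
δ = d·√n ⇒ n = (δ/d)² = (2.169 / 0.6786)² = 10.22.
Rounding up, n = 11.

n = 11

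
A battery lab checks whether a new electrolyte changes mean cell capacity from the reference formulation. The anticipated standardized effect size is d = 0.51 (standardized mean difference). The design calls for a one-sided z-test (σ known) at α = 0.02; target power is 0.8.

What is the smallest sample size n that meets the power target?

n = 33

For power 0.8 need Φ(δ − z_{0.02}) = 0.8, so δ = z_{0.02} + z_{0.20} = 2.054 + 0.842 = 2.895.
δ = d·√n ⇒ n = (δ/d)² = (2.895 / 0.51)² = 32.23.
Round up to the next whole unit.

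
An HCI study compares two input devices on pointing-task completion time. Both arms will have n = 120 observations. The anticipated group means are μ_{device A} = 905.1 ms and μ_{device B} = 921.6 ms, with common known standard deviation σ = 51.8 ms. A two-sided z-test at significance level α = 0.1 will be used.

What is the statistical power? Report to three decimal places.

Power ≈ 0.795

Standardized effect: d = |μ_{device A} − μ_{device B}| / σ = |905.1 − 921.6| / 51.8 = 0.3185
Noncentrality parameter: δ = d·√(n/2) = 0.3185 × √(120/2) = 2.4673
Two-sided α = 0.1 → critical value z_{0.05} = 1.645.
Power = Φ(δ − 1.645) + Φ(−δ − 1.645) = Φ(0.822) + Φ(-4.112) = 0.7946 + 0.0000 = 0.7946.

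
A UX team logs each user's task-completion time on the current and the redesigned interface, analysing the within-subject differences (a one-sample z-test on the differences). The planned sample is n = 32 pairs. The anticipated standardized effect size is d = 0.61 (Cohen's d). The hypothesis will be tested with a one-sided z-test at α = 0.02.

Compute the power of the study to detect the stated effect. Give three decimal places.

Noncentrality parameter: δ = d·√n = 0.61 × √32 = 3.4507
Critical value for a one-sided test at α = 0.02: z_α = 2.054.
Power = P(Z > 2.054 − δ) = Φ(1.397) = 0.9188.

Power ≈ 0.919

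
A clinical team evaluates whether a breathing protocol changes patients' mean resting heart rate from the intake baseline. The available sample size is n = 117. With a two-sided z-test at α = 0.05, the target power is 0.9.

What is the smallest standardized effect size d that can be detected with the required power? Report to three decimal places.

Required noncentrality: δ = z_{0.025} + z_{0.10} = 1.960 + 1.282 = 3.242.
(The second rejection-region term Φ(−δ − z_{α/2}) is negligible and dropped.)
δ = d·√n ⇒ d = δ/√n = 3.242/√117 = 0.2997.

d ≈ 0.300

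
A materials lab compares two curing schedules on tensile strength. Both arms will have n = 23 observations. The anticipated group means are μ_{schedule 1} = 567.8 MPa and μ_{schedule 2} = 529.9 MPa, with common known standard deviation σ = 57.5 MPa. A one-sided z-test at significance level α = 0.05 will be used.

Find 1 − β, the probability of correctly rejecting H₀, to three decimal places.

Power ≈ 0.723

Standardized effect: d = |μ_{schedule 1} − μ_{schedule 2}| / σ = |567.8 − 529.9| / 57.5 = 0.6591
Noncentrality parameter: δ = d·√(n/2) = 0.6591 × √(23/2) = 2.2352
Critical value for a one-sided test at α = 0.05: z_α = 1.645.
Power = P(Z > 1.645 − δ) = Φ(0.590) = 0.7225.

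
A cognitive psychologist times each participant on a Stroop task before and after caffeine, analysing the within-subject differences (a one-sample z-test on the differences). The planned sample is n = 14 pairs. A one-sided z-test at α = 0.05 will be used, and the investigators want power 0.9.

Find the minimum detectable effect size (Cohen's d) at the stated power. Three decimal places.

d ≈ 0.782

Required noncentrality: δ = z_{0.05} + z_{0.10} = 1.645 + 1.282 = 2.926.
δ = d·√n ⇒ d = δ/√n = 2.926/√14 = 0.7821.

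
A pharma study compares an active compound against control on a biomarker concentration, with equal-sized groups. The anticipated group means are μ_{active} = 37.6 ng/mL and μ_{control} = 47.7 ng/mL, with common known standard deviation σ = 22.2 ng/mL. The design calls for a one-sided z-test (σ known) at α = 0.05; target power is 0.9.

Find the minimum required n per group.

n = 83 per group

Standardized effect: d = |μ_{active} − μ_{control}| / σ = |37.6 − 47.7| / 22.2 = 0.4550
Set Φ(δ − 1.645) = 0.9; then δ − 1.645 = Φ⁻¹(0.9) = 1.282, giving δ = 2.926.
δ = d·√(n/2) ⇒ n = 2(δ/d)² = 2 × (2.926 / 0.4550)² = 82.75.
Rounding up, n = 83 per group.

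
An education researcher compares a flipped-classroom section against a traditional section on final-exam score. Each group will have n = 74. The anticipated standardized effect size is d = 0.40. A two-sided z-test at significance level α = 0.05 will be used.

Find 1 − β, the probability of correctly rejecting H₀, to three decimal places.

Power ≈ 0.682

Noncentrality parameter: δ = d·√(n/2) = 0.40 × √(74/2) = 2.4331
Critical value for a two-sided test at α = 0.05: z_{α/2} = 1.960.
Power = Φ(δ − 1.960) + Φ(−δ − 1.960) = Φ(0.473) + Φ(-4.393) = 0.6819 + 0.0000 = 0.6819.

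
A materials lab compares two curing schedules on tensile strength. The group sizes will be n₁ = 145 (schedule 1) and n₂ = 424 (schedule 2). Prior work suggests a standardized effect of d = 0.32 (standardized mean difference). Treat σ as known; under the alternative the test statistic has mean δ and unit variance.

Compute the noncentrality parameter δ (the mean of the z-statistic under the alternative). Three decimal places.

The noncentrality parameter scales effect size by the design's sample-size factor: δ = d / √(1/n₁ + 1/n₂) = 0.32 / √(1/145 + 1/424) = 3.3263

δ ≈ 3.326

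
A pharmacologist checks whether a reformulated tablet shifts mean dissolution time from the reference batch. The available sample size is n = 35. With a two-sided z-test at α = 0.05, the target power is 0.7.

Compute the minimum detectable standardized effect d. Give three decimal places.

d ≈ 0.420

Required noncentrality: δ = z_{0.025} + z_{0.30} = 1.960 + 0.524 = 2.484.
(Lower-tail contribution to power is negligible for δ > 0.)
δ = d·√n ⇒ d = δ/√n = 2.484/√35 = 0.4199.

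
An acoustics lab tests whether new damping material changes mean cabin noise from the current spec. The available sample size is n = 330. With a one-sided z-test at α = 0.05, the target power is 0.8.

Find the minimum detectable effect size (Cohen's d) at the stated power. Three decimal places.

d ≈ 0.137

Need Φ(δ − 1.645) = 0.8, so δ = 1.645 + 0.842 = 2.486.
δ = d·√n ⇒ d = δ/√n = 2.486/√330 = 0.1369.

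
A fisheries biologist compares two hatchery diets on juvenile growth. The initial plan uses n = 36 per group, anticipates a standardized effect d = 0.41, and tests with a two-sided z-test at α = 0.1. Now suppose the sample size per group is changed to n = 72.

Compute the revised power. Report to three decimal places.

With n = 72 per group: δ = d·√(n/2) = 0.41 × √(72/2) = 2.4600. Critical value z_{0.05} = 1.645.
Revised power = Φ(δ − 1.645) + Φ(−δ − 1.645) = Φ(0.815) + Φ(-4.105) = 0.7925 + 0.0000 = 0.7925.

Power ≈ 0.793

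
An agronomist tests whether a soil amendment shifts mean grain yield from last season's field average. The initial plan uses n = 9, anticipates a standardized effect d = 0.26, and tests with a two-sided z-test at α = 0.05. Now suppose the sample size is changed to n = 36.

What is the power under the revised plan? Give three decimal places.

Power ≈ 0.345

With n = 36: δ = d·√n = 0.26 × √36 = 1.5600. Critical value z_{0.025} = 1.960.
Revised power = Φ(δ − 1.960) + Φ(−δ − 1.960) = Φ(-0.400) + Φ(-3.520) = 0.3446 + 0.0002 = 0.3448.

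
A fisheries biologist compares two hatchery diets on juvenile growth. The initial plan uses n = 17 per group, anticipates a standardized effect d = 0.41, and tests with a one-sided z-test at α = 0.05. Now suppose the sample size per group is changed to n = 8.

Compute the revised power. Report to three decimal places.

Power ≈ 0.205

With n = 8 per group: δ = d·√(n/2) = 0.41 × √(8/2) = 0.8200. Critical value z_{0.05} = 1.645.
Revised power = P(Z > 1.645 − δ) = Φ(-0.825) = 0.2047.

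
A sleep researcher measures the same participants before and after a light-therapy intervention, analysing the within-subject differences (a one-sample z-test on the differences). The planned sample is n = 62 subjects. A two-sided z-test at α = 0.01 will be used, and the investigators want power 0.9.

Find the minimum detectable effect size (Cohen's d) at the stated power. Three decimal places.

Required noncentrality: δ = z_{0.005} + z_{0.10} = 2.576 + 1.282 = 3.857.
(The second rejection-region term Φ(−δ − z_{α/2}) is negligible and dropped.)
δ = d·√n ⇒ d = δ/√n = 3.857/√62 = 0.4899.

d ≈ 0.490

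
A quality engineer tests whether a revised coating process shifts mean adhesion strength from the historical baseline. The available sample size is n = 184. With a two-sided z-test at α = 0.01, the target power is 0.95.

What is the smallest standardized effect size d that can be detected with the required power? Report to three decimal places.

d ≈ 0.311

Need Φ(δ − 2.576) = 0.95, so δ = 2.576 + 1.645 = 4.221.
(The second rejection-region term Φ(−δ − z_{α/2}) is negligible and dropped.)
δ = d·√n ⇒ d = δ/√n = 4.221/√184 = 0.3112.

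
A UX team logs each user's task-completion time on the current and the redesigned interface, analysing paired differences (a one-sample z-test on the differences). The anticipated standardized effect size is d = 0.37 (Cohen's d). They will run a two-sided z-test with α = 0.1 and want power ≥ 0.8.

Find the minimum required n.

Set Φ(δ − 1.645) = 0.8; then δ − 1.645 = Φ⁻¹(0.8) = 0.842, giving δ = 2.486.
(Ignoring the negligible lower-tail rejection probability gives the usual closed-form inversion.)
δ = d·√n ⇒ n = (δ/d)² = (2.486 / 0.37)² = 45.16.
Round up to the next whole unit.

n = 46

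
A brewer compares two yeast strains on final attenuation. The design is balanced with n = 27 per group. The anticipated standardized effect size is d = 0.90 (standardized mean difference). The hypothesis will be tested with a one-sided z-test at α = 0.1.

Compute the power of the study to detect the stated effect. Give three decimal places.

Noncentrality parameter: δ = d·√(n/2) = 0.90 × √(27/2) = 3.3068
Critical value for a one-sided test at α = 0.1: z_α = 1.282.
Power = Φ(δ − 1.282) = Φ(2.025) = 0.9786.

Power ≈ 0.979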